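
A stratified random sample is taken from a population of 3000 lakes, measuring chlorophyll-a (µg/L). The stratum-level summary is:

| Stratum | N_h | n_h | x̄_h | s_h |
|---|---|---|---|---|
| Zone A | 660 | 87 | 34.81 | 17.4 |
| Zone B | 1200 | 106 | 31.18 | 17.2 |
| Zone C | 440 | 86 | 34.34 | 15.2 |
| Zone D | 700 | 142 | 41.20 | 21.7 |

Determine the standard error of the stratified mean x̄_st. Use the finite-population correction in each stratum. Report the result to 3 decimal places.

SE(x̄_st) ≈ 0.862

V̂(x̄_st) = Σ W_h² (1 − n_h/N_h) s_h²/n_h, with W_h = N_h/N and N = 3000:
  stratum Zone A: (660/3000)²·(1 − 87/660)·17.4²/87 = 0.14623
  stratum Zone B: (1200/3000)²·(1 − 106/1200)·17.2²/106 = 0.407106
  stratum Zone C: (440/3000)²·(1 − 86/440)·15.2²/86 = 0.0464946
  stratum Zone D: (700/3000)²·(1 − 142/700)·21.7²/142 = 0.14392
V̂(x̄_st) = 0.74375
SE(x̄_st) = √0.74375 = 0.862409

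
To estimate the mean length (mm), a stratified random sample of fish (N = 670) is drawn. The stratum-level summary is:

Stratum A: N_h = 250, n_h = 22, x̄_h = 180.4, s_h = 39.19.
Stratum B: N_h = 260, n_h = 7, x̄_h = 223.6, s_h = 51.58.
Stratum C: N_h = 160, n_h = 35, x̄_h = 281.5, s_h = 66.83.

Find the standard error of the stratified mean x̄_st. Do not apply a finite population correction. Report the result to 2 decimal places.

SE(x̄_st) ≈ 8.62

V̂(x̄_st) = Σ W_h² s_h²/n_h, with W_h = N_h/N and N = 670:
  stratum A: (250/670)²·39.19²/22 = 9.71982
  stratum B: (260/670)²·51.58²/7 = 57.235
  stratum C: (160/670)²·66.83²/35 = 7.27722
V̂(x̄_st) = 74.232
SE(x̄_st) = √74.232 = 8.6158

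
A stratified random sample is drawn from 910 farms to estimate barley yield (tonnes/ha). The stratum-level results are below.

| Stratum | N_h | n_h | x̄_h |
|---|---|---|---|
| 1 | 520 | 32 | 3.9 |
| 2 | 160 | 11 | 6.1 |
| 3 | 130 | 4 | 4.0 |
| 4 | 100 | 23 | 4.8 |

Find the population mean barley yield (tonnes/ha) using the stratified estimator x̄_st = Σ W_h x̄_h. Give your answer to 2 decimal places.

N = Σ N_h = 910. Stratum weights W_h = N_h/N.
x̄_st = (520·3.9 + 160·6.1 + 130·4.0 + 100·4.8) / 910 = 4.4000

x̄_st ≈ 4.40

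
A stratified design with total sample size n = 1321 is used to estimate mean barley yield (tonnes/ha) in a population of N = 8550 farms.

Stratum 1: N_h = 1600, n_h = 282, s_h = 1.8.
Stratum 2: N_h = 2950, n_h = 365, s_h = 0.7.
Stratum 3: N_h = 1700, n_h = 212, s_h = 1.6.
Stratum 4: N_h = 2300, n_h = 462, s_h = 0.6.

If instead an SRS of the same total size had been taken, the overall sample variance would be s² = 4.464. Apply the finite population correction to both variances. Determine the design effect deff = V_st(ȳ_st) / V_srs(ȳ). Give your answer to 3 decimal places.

V̂(ȳ_st) = Σ W_h² (1 − n_h/N_h) s_h²/n_h, with W_h = N_h/N and N = 8550:
  stratum 1: (1600/8550)²·(1 − 282/1600)·1.8²/282 = 0.000331436
  stratum 2: (2950/8550)²·(1 − 365/2950)·0.7²/365 = 0.00014004
  stratum 3: (1700/8550)²·(1 − 212/1700)·1.6²/212 = 0.000417853
  stratum 4: (2300/8550)²·(1 − 462/2300)·0.6²/462 = 4.50611e-05
V_st = 0.00093439
V_srs = (1 − 1321/8550)·4.464/1321 = 0.00285715
deff = V_st / V_srs = 0.00093439/0.00285715 = 0.3270

deff ≈ 0.327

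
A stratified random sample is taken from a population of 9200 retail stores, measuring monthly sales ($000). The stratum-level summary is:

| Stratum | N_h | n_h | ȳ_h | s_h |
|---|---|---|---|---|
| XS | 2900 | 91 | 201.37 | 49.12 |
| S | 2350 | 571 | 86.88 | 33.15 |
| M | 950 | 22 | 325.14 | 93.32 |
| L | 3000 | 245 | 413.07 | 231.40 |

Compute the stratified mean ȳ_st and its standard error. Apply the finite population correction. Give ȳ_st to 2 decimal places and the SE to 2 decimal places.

ȳ_st ≈ 253.94, SE ≈ 5.30

ȳ_st = Σ W_h ȳ_h = (2900·201.37 + 2350·86.88 + 950·325.14 + 3000·413.07)/9200 = 253.93848
V̂(ȳ_st) = Σ W_h² (1 − n_h/N_h) s_h²/n_h, with W_h = N_h/N and N = 9200:
  stratum XS: (2900/9200)²·(1 − 91/2900)·49.12²/91 = 2.55182
  stratum S: (2350/9200)²·(1 − 571/2350)·33.15²/571 = 0.0950603
  stratum M: (950/9200)²·(1 − 22/950)·93.32²/22 = 4.12309
  stratum L: (3000/9200)²·(1 − 245/3000)·231.40²/245 = 21.3416
V̂(ȳ_st) = 28.1116
SE(ȳ_st) = √28.1116 = 5.30204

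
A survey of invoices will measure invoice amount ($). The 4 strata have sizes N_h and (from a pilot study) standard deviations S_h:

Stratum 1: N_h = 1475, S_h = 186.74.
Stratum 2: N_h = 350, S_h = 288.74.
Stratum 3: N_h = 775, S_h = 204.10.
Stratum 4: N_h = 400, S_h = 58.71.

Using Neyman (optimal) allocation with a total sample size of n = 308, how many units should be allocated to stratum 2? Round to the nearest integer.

56

Neyman allocation: n_h = n · N_h S_h / Σ N_i S_i, with n = 308.
  stratum 1: N_h·S_h = 1475·186.74 = 275441.50
  stratum 2: N_h·S_h = 350·288.74 = 101059.00
  stratum 3: N_h·S_h = 775·204.10 = 158177.50
  stratum 4: N_h·S_h = 400·58.71 = 23484.00
Σ N_h S_h = 558162.00
n for stratum 2 = 308·101059.00/558162.00 = 55.765 → 56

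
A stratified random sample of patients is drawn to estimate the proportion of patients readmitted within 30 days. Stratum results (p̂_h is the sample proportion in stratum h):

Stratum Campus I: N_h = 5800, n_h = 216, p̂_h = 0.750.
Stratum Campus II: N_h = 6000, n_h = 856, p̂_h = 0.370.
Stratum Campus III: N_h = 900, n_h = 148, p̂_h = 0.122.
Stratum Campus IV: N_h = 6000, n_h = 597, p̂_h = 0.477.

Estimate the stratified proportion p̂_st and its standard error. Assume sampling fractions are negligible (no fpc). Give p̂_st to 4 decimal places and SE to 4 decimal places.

N = 18700; stratum weights W_h = N_h/N.
p̂_st = Σ W_h p̂_h = (5800·0.750 + 6000·0.370 + 900·0.122 + 6000·0.477)/18700 = 0.51026
V̂(p̂_st) = Σ W_h² p̂_h(1−p̂_h)/(n_h−1):
  stratum Campus I: (5800/18700)²·0.750·0.250/215 = 8.38949e-05
  stratum Campus II: (6000/18700)²·0.370·0.630/855 = 2.8067e-05
  stratum Campus III: (900/18700)²·0.122·0.878/147 = 1.68787e-06
  stratum Campus IV: (6000/18700)²·0.477·0.523/596 = 4.30916e-05
V̂(p̂_st) = 0.000156741; SE = √V̂ = 0.0125196

p̂_st ≈ 0.5103, SE ≈ 0.0125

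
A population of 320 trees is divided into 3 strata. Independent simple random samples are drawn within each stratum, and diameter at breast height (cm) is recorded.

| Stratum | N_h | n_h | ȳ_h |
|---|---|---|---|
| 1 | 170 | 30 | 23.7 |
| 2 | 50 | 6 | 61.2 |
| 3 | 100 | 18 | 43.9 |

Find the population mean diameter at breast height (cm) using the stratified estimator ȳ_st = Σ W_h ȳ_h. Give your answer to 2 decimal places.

ȳ_st ≈ 35.87

N = Σ N_h = 320. Stratum weights W_h = N_h/N.
ȳ_st = (170·23.7 + 50·61.2 + 100·43.9) / 320 = 35.8719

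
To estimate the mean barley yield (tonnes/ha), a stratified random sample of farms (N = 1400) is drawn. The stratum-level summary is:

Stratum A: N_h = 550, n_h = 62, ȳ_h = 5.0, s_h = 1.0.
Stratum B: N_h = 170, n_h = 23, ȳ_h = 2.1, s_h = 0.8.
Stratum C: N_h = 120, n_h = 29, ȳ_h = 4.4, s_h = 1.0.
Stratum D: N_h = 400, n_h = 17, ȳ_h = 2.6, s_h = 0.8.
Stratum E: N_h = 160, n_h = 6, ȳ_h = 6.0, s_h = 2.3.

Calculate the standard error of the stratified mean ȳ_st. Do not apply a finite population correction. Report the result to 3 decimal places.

V̂(ȳ_st) = Σ W_h² s_h²/n_h, with W_h = N_h/N and N = 1400:
  stratum A: (550/1400)²·1.0²/62 = 0.0024893
  stratum B: (170/1400)²·0.8²/23 = 0.000410293
  stratum C: (120/1400)²·1.0²/29 = 0.000253343
  stratum D: (400/1400)²·0.8²/17 = 0.00307323
  stratum E: (160/1400)²·2.3²/6 = 0.0115156
V̂(ȳ_st) = 0.0177418
SE(ȳ_st) = √0.0177418 = 0.133198

SE(ȳ_st) ≈ 0.133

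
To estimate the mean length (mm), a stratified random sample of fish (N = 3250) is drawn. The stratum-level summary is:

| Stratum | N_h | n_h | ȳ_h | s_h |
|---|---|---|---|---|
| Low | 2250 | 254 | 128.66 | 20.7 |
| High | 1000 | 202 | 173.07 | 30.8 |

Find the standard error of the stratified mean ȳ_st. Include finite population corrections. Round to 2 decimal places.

V̂(ȳ_st) = Σ W_h² (1 − n_h/N_h) s_h²/n_h, with W_h = N_h/N and N = 3250:
  stratum Low: (2250/3250)²·(1 − 254/2250)·20.7²/254 = 0.717271
  stratum High: (1000/3250)²·(1 − 202/1000)·30.8²/202 = 0.354802
V̂(ȳ_st) = 1.07207
SE(ȳ_st) = √1.07207 = 1.03541

SE(ȳ_st) ≈ 1.04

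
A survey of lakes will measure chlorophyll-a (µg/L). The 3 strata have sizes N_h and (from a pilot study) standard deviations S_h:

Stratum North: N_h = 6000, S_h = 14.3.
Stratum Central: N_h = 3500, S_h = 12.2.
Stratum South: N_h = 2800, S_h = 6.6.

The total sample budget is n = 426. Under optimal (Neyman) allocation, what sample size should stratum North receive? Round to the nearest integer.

249

Neyman allocation: n_h = n · N_h S_h / Σ N_i S_i, with n = 426.
  stratum North: N_h·S_h = 6000·14.3 = 85800.00
  stratum Central: N_h·S_h = 3500·12.2 = 42700.00
  stratum South: N_h·S_h = 2800·6.6 = 18480.00
Σ N_h S_h = 146980.00
n for stratum North = 426·85800.00/146980.00 = 248.679 → 249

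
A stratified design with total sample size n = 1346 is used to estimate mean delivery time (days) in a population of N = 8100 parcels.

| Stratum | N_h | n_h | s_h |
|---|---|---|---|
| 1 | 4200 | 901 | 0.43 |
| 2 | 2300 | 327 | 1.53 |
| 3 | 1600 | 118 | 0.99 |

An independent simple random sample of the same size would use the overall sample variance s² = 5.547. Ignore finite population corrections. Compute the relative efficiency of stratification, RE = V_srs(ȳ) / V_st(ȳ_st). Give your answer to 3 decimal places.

V̂(ȳ_st) = Σ W_h² s_h²/n_h, with W_h = N_h/N and N = 8100:
  stratum 1: (4200/8100)²·0.43²/901 = 5.51748e-05
  stratum 2: (2300/8100)²·1.53²/327 = 0.000577193
  stratum 3: (1600/8100)²·0.99²/118 = 0.000324085
V_st = 0.000956452
V_srs = s²/n = 5.547/1346 = 0.0041211
Relative efficiency = V_srs / V_st = 0.0041211/0.000956452 = 4.3087

RE ≈ 4.309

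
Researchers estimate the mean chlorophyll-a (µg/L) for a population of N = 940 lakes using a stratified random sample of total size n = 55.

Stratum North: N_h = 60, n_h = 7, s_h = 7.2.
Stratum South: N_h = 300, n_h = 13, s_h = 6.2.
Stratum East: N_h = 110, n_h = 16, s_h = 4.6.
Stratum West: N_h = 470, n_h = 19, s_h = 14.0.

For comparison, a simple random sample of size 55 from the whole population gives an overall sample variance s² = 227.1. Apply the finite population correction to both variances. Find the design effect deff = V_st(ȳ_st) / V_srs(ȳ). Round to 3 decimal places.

deff ≈ 0.722

V̂(ȳ_st) = Σ W_h² (1 − n_h/N_h) s_h²/n_h, with W_h = N_h/N and N = 940:
  stratum North: (60/940)²·(1 − 7/60)·7.2²/7 = 0.0266525
  stratum South: (300/940)²·(1 − 13/300)·6.2²/13 = 0.288129
  stratum East: (110/940)²·(1 − 16/110)·4.6²/16 = 0.0154761
  stratum West: (470/940)²·(1 − 19/470)·14.0²/19 = 2.47469
V_st = 2.80495
V_srs = (1 − 55/940)·227.1/55 = 3.8875
deff = V_st / V_srs = 2.80495/3.8875 = 0.7215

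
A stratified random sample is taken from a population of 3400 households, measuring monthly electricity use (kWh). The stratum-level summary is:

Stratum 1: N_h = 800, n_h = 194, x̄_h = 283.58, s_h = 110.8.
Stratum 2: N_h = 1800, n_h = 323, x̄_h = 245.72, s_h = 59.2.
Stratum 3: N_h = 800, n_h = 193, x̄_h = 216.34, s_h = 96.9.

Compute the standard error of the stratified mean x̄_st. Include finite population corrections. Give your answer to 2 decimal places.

SE(x̄_st) ≈ 2.68

V̂(x̄_st) = Σ W_h² (1 − n_h/N_h) s_h²/n_h, with W_h = N_h/N and N = 3400:
  stratum 1: (800/3400)²·(1 − 194/800)·110.8²/194 = 2.65389
  stratum 2: (1800/3400)²·(1 − 323/1800)·59.2²/323 = 2.49538
  stratum 3: (800/3400)²·(1 − 193/800)·96.9²/193 = 2.04367
V̂(x̄_st) = 7.19294
SE(x̄_st) = √7.19294 = 2.68196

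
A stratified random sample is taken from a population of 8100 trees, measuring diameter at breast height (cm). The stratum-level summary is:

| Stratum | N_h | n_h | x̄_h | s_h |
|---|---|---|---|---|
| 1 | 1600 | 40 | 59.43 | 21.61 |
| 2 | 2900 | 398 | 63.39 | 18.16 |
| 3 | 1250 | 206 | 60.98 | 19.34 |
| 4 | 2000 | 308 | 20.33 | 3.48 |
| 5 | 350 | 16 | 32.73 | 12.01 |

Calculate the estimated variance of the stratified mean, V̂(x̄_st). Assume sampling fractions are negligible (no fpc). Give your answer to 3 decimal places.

V̂(x̄_st) ≈ 0.624

V̂(x̄_st) = Σ W_h² s_h²/n_h, with W_h = N_h/N and N = 8100:
  stratum 1: (1600/8100)²·21.61²/40 = 0.455533
  stratum 2: (2900/8100)²·18.16²/398 = 0.106212
  stratum 3: (1250/8100)²·19.34²/206 = 0.043241
  stratum 4: (2000/8100)²·3.48²/308 = 0.00239716
  stratum 5: (350/8100)²·12.01²/16 = 0.0168319
V̂(x̄_st) = 0.624215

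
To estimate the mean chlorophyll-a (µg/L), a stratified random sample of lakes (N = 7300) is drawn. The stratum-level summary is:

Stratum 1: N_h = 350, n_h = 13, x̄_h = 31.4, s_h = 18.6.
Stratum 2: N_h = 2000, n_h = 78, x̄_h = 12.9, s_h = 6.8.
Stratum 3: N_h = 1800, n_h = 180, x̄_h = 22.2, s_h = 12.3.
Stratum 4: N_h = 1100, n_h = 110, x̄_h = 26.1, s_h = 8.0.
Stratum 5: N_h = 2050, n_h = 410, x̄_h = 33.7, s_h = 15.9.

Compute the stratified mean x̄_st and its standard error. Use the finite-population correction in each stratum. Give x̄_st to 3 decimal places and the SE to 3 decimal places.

x̄_st ≈ 23.910, SE ≈ 0.445

x̄_st = Σ W_h x̄_h = (350·31.4 + 2000·12.9 + 1800·22.2 + 1100·26.1 + 2050·33.7)/7300 = 23.91027
V̂(x̄_st) = Σ W_h² (1 − n_h/N_h) s_h²/n_h, with W_h = N_h/N and N = 7300:
  stratum 1: (350/7300)²·(1 − 13/350)·18.6²/13 = 0.0589026
  stratum 2: (2000/7300)²·(1 − 78/2000)·6.8²/78 = 0.0427623
  stratum 3: (1800/7300)²·(1 − 180/1800)·12.3²/180 = 0.0459917
  stratum 4: (1100/7300)²·(1 − 110/1100)·8.0²/110 = 0.0118897
  stratum 5: (2050/7300)²·(1 − 410/2050)·15.9²/410 = 0.0389011
V̂(x̄_st) = 0.198447
SE(x̄_st) = √0.198447 = 0.445474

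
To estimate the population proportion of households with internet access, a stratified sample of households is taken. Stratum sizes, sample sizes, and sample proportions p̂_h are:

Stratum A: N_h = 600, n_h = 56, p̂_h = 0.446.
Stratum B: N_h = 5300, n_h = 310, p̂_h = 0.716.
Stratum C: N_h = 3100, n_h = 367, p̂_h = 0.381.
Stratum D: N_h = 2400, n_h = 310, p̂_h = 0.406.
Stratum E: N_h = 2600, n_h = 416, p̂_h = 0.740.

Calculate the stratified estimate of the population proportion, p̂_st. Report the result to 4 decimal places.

p̂_st ≈ 0.5816

N = 14000; stratum weights W_h = N_h/N.
p̂_st = Σ W_h p̂_h = (600·0.446 + 5300·0.716 + 3100·0.381 + 2400·0.406 + 2600·0.740)/14000 = 0.58156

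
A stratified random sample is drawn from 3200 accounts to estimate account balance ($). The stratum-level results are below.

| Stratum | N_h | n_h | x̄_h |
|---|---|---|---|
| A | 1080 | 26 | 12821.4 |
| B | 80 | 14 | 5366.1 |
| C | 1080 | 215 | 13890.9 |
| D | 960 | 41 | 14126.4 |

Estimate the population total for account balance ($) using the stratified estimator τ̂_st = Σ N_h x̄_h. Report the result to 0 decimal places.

τ̂_st = Σ N_h x̄_h = 1080·12821.4 + 80·5366.1 + 1080·13890.9 + 960·14126.4 = 42839916

τ̂_st ≈ 42839916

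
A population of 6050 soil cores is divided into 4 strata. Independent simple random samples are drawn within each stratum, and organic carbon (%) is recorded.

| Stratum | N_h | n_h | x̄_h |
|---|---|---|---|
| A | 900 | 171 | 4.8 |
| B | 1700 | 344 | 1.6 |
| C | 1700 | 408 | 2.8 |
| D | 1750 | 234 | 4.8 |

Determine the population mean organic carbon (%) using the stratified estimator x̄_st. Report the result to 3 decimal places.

x̄_st ≈ 3.339

N = Σ N_h = 6050. Stratum weights W_h = N_h/N.
x̄_st = (900·4.8 + 1700·1.6 + 1700·2.8 + 1750·4.8) / 6050 = 3.33884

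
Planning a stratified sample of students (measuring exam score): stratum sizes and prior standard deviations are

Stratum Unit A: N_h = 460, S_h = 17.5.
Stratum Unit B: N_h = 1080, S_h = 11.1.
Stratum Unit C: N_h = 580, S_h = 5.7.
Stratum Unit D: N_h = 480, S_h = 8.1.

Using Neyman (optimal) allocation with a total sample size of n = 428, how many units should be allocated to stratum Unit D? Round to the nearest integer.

Neyman allocation: n_h = n · N_h S_h / Σ N_i S_i, with n = 428.
  stratum Unit A: N_h·S_h = 460·17.5 = 8050.00
  stratum Unit B: N_h·S_h = 1080·11.1 = 11988.00
  stratum Unit C: N_h·S_h = 580·5.7 = 3306.00
  stratum Unit D: N_h·S_h = 480·8.1 = 3888.00
Σ N_h S_h = 27232.00
n for stratum Unit D = 428·3888.00/27232.00 = 61.107 → 61

61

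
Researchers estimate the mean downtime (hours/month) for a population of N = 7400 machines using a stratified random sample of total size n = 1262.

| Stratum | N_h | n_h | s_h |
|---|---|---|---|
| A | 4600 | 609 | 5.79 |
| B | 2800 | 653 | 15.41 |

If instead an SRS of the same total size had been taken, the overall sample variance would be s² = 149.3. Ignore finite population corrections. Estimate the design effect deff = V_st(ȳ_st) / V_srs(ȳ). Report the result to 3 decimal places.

deff ≈ 0.620

V̂(ȳ_st) = Σ W_h² s_h²/n_h, with W_h = N_h/N and N = 7400:
  stratum A: (4600/7400)²·5.79²/609 = 0.0212712
  stratum B: (2800/7400)²·15.41²/653 = 0.0520649
V_st = 0.0733361
V_srs = s²/n = 149.3/1262 = 0.118304
deff = V_st / V_srs = 0.0733361/0.118304 = 0.6199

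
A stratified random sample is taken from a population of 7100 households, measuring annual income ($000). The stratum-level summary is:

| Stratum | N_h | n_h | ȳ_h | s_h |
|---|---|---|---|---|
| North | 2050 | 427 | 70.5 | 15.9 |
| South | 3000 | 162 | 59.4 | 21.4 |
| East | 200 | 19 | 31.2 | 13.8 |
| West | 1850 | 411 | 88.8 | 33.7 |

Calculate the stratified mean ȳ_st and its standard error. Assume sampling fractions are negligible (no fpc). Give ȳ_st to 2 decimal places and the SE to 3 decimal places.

ȳ_st ≈ 69.47, SE ≈ 0.866

ȳ_st = Σ W_h ȳ_h = (2050·70.5 + 3000·59.4 + 200·31.2 + 1850·88.8)/7100 = 69.47113
V̂(ȳ_st) = Σ W_h² s_h²/n_h, with W_h = N_h/N and N = 7100:
  stratum North: (2050/7100)²·15.9²/427 = 0.049358
  stratum South: (3000/7100)²·21.4²/162 = 0.504706
  stratum East: (200/7100)²·13.8²/19 = 0.00795331
  stratum West: (1850/7100)²·33.7²/411 = 0.187605
V̂(ȳ_st) = 0.749622
SE(ȳ_st) = √0.749622 = 0.865807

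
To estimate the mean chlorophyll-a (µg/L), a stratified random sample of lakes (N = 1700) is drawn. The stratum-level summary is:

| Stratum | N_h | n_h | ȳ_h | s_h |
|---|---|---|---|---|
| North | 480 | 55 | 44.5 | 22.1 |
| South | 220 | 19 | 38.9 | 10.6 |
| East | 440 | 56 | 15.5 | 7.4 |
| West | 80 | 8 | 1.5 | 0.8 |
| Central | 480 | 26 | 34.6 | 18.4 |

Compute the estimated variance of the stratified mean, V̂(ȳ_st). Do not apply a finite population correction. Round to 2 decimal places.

V̂(ȳ_st) = Σ W_h² s_h²/n_h, with W_h = N_h/N and N = 1700:
  stratum North: (480/1700)²·22.1²/55 = 0.707956
  stratum South: (220/1700)²·10.6²/19 = 0.0990389
  stratum East: (440/1700)²·7.4²/56 = 0.0655063
  stratum West: (80/1700)²·0.8²/8 = 0.000177163
  stratum Central: (480/1700)²·18.4²/26 = 1.03812
V̂(ȳ_st) = 1.9108

V̂(ȳ_st) ≈ 1.91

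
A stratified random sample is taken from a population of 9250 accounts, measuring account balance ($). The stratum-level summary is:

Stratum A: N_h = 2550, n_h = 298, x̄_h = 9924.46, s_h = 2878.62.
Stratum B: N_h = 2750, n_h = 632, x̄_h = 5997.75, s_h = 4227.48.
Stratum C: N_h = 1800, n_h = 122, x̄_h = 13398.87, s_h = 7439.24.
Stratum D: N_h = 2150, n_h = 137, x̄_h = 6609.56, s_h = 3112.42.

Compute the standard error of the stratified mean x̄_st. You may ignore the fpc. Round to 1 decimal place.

V̂(x̄_st) = Σ W_h² s_h²/n_h, with W_h = N_h/N and N = 9250:
  stratum A: (2550/9250)²·2878.62²/298 = 2113.24
  stratum B: (2750/9250)²·4227.48²/632 = 2499.36
  stratum C: (1800/9250)²·7439.24²/122 = 17177.5
  stratum D: (2150/9250)²·3112.42²/137 = 3820.05
V̂(x̄_st) = 25610.1
SE(x̄_st) = √25610.1 = 160.032

SE(x̄_st) ≈ 160.0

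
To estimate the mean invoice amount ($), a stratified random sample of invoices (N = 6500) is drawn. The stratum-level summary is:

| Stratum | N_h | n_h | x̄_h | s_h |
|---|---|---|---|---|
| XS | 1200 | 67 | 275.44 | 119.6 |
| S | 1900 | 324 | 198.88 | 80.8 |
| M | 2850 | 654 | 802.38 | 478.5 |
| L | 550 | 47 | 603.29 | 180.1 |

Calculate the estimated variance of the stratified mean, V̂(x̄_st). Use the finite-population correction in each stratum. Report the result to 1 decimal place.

V̂(x̄_st) ≈ 64.7

V̂(x̄_st) = Σ W_h² (1 − n_h/N_h) s_h²/n_h, with W_h = N_h/N and N = 6500:
  stratum XS: (1200/6500)²·(1 − 67/1200)·119.6²/67 = 6.87024
  stratum S: (1900/6500)²·(1 − 324/1900)·80.8²/324 = 1.42811
  stratum M: (2850/6500)²·(1 − 654/2850)·478.5²/654 = 51.8605
  stratum L: (550/6500)²·(1 − 47/550)·180.1²/47 = 4.51891
V̂(x̄_st) = 64.6777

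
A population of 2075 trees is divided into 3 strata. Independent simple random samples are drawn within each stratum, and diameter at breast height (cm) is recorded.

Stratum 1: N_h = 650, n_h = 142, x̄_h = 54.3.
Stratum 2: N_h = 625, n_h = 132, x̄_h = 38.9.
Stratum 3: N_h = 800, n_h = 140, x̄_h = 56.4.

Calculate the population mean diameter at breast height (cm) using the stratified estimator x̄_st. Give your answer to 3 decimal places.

N = Σ N_h = 2075. Stratum weights W_h = N_h/N.
x̄_st = (650·54.3 + 625·38.9 + 800·56.4) / 2075 = 50.47108

x̄_st ≈ 50.471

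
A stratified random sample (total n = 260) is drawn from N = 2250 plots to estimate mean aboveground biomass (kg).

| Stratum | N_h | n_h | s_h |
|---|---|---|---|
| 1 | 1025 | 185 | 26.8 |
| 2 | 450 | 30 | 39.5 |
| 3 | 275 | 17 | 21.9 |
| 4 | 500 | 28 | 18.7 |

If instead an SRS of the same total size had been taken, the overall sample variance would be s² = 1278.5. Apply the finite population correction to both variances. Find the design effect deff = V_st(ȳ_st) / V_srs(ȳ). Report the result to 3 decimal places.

V̂(ȳ_st) = Σ W_h² (1 − n_h/N_h) s_h²/n_h, with W_h = N_h/N and N = 2250:
  stratum 1: (1025/2250)²·(1 − 185/1025)·26.8²/185 = 0.660292
  stratum 2: (450/2250)²·(1 − 30/450)·39.5²/30 = 1.94164
  stratum 3: (275/2250)²·(1 − 17/275)·21.9²/17 = 0.395391
  stratum 4: (500/2250)²·(1 − 28/500)·18.7²/28 = 0.5822
V_st = 3.57953
V_srs = (1 − 260/2250)·1278.5/260 = 4.34909
deff = V_st / V_srs = 3.57953/4.34909 = 0.8231

deff ≈ 0.823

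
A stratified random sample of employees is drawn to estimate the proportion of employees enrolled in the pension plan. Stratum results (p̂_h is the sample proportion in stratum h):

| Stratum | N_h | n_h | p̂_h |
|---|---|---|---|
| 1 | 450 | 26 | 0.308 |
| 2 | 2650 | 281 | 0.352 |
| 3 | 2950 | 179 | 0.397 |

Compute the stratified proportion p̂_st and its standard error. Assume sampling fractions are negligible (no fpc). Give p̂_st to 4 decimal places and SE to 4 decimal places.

N = 6050; stratum weights W_h = N_h/N.
p̂_st = Σ W_h p̂_h = (450·0.308 + 2650·0.352 + 2950·0.397)/6050 = 0.37067
V̂(p̂_st) = Σ W_h² p̂_h(1−p̂_h)/(n_h−1):
  stratum 1: (450/6050)²·0.308·0.692/25 = 4.71662e-05
  stratum 2: (2650/6050)²·0.352·0.648/280 = 0.000156293
  stratum 3: (2950/6050)²·0.397·0.603/178 = 0.000319758
V̂(p̂_st) = 0.000523217; SE = √V̂ = 0.0228739

p̂_st ≈ 0.3707, SE ≈ 0.0229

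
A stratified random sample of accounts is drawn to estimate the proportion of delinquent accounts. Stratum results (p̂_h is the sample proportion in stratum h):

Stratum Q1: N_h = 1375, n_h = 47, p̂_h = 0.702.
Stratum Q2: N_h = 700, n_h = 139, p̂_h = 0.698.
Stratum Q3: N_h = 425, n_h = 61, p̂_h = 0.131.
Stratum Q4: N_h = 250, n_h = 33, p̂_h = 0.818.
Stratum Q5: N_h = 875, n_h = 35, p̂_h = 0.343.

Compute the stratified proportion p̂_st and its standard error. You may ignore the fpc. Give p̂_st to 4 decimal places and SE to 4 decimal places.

N = 3625; stratum weights W_h = N_h/N.
p̂_st = Σ W_h p̂_h = (1375·0.702 + 700·0.698 + 425·0.131 + 250·0.818 + 875·0.343)/3625 = 0.55563
V̂(p̂_st) = Σ W_h² p̂_h(1−p̂_h)/(n_h−1):
  stratum Q1: (1375/3625)²·0.702·0.298/46 = 0.000654312
  stratum Q2: (700/3625)²·0.698·0.302/138 = 5.69591e-05
  stratum Q3: (425/3625)²·0.131·0.869/60 = 2.60796e-05
  stratum Q4: (250/3625)²·0.818·0.182/32 = 2.21278e-05
  stratum Q5: (875/3625)²·0.343·0.657/34 = 0.000386172
V̂(p̂_st) = 0.00114565; SE = √V̂ = 0.0338475

p̂_st ≈ 0.5556, SE ≈ 0.0338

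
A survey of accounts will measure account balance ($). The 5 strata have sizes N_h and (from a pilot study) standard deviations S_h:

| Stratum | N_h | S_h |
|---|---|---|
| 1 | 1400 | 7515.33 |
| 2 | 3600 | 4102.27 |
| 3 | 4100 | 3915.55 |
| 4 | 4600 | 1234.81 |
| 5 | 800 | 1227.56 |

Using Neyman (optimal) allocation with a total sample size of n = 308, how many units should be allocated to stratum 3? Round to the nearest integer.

103

Neyman allocation: n_h = n · N_h S_h / Σ N_i S_i, with n = 308.
  stratum 1: N_h·S_h = 1400·7515.33 = 10521462.00
  stratum 2: N_h·S_h = 3600·4102.27 = 14768172.00
  stratum 3: N_h·S_h = 4100·3915.55 = 16053755.00
  stratum 4: N_h·S_h = 4600·1234.81 = 5680126.00
  stratum 5: N_h·S_h = 800·1227.56 = 982048.00
Σ N_h S_h = 48005563.00
n for stratum 3 = 308·16053755.00/48005563.00 = 103.000 → 103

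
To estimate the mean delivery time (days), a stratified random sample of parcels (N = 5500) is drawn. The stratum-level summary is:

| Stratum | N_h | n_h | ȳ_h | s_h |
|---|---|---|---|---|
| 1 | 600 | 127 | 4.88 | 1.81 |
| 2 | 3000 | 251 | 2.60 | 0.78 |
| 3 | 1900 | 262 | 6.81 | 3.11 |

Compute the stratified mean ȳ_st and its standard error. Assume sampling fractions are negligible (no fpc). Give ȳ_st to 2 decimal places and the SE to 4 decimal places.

ȳ_st = Σ W_h ȳ_h = (600·4.88 + 3000·2.60 + 1900·6.81)/5500 = 4.30309
V̂(ȳ_st) = Σ W_h² s_h²/n_h, with W_h = N_h/N and N = 5500:
  stratum 1: (600/5500)²·1.81²/127 = 0.000306994
  stratum 2: (3000/5500)²·0.78²/251 = 0.000721162
  stratum 3: (1900/5500)²·3.11²/262 = 0.00440556
V̂(ȳ_st) = 0.00543372
SE(ȳ_st) = √0.00543372 = 0.0737138

ȳ_st ≈ 4.30, SE ≈ 0.0737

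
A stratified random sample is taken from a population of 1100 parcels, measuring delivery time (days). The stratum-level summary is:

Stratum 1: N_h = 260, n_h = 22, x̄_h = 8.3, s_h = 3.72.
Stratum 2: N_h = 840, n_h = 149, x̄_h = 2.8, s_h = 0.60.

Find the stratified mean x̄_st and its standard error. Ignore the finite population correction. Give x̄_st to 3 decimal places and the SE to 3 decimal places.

x̄_st ≈ 4.100, SE ≈ 0.191

x̄_st = Σ W_h x̄_h = (260·8.3 + 840·2.8)/1100 = 4.10000
V̂(x̄_st) = Σ W_h² s_h²/n_h, with W_h = N_h/N and N = 1100:
  stratum 1: (260/1100)²·3.72²/22 = 0.0351418
  stratum 2: (840/1100)²·0.60²/149 = 0.00140893
V̂(x̄_st) = 0.0365508
SE(x̄_st) = √0.0365508 = 0.191183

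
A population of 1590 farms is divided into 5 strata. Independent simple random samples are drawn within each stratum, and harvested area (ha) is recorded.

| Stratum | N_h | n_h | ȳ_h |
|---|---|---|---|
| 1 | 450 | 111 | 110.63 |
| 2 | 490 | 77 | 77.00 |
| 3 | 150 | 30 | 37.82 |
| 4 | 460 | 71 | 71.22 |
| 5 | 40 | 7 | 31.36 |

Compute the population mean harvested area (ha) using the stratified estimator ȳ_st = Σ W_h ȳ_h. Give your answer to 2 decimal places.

ȳ_st ≈ 80.00

N = Σ N_h = 1590. Stratum weights W_h = N_h/N.
ȳ_st = (450·110.63 + 490·77.00 + 150·37.82 + 460·71.22 + 40·31.36) / 1590 = 80.0013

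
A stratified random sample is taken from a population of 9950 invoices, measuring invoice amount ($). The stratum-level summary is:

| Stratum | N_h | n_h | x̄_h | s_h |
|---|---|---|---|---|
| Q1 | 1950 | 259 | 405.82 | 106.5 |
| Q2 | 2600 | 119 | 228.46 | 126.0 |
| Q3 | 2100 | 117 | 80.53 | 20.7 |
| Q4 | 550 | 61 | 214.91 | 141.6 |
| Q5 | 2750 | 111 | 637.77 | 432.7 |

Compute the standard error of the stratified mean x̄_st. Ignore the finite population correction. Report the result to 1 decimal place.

SE(x̄_st) ≈ 11.9

V̂(x̄_st) = Σ W_h² s_h²/n_h, with W_h = N_h/N and N = 9950:
  stratum Q1: (1950/9950)²·106.5²/259 = 1.68199
  stratum Q2: (2600/9950)²·126.0²/119 = 9.1095
  stratum Q3: (2100/9950)²·20.7²/117 = 0.163135
  stratum Q4: (550/9950)²·141.6²/61 = 1.00433
  stratum Q5: (2750/9950)²·432.7²/111 = 128.846
V̂(x̄_st) = 140.805
SE(x̄_st) = √140.805 = 11.8661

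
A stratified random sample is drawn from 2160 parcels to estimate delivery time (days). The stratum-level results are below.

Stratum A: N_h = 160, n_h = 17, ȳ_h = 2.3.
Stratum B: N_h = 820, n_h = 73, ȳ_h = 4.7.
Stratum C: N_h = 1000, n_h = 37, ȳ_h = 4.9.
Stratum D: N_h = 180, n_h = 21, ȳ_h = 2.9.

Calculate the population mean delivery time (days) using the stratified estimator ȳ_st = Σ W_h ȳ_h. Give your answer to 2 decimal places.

ȳ_st ≈ 4.46

N = Σ N_h = 2160. Stratum weights W_h = N_h/N.
ȳ_st = (160·2.3 + 820·4.7 + 1000·4.9 + 180·2.9) / 2160 = 4.4648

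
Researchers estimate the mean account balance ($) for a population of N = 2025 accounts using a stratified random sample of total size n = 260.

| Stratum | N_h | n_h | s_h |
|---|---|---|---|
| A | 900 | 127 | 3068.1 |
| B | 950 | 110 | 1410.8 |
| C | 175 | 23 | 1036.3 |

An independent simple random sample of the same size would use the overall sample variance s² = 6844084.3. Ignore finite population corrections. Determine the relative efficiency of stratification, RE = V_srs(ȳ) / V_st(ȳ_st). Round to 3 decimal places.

V̂(ȳ_st) = Σ W_h² s_h²/n_h, with W_h = N_h/N and N = 2025:
  stratum A: (900/2025)²·3068.1²/127 = 14641
  stratum B: (950/2025)²·1410.8²/110 = 3982.31
  stratum C: (175/2025)²·1036.3²/23 = 348.714
V_st = 18972
V_srs = s²/n = 6844084.3/260 = 26323.4
Relative efficiency = V_srs / V_st = 26323.4/18972 = 1.3875

RE ≈ 1.387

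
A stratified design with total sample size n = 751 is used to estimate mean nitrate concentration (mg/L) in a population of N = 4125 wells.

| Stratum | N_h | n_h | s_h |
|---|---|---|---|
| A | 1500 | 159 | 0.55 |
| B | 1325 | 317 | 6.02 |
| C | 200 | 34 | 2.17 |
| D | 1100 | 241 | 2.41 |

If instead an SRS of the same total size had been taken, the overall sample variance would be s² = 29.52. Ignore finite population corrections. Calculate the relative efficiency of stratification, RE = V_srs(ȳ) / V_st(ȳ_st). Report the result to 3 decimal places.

V̂(ȳ_st) = Σ W_h² s_h²/n_h, with W_h = N_h/N and N = 4125:
  stratum A: (1500/4125)²·0.55²/159 = 0.000251572
  stratum B: (1325/4125)²·6.02²/317 = 0.0117955
  stratum C: (200/4125)²·2.17²/34 = 0.000325576
  stratum D: (1100/4125)²·2.41²/241 = 0.00171378
V_st = 0.0140865
V_srs = s²/n = 29.52/751 = 0.0393076
Relative efficiency = V_srs / V_st = 0.0393076/0.0140865 = 2.7905

RE ≈ 2.790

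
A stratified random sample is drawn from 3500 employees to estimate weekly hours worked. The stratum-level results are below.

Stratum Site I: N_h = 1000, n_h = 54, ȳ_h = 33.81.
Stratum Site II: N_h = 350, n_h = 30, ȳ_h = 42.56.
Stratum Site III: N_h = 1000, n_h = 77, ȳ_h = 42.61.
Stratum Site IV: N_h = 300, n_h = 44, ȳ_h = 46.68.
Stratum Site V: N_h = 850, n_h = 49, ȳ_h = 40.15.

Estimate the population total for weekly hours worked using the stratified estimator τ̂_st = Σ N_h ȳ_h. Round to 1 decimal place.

τ̂_st = Σ N_h ȳ_h = 1000·33.81 + 350·42.56 + 1000·42.61 + 300·46.68 + 850·40.15 = 139447.5

τ̂_st ≈ 139447.5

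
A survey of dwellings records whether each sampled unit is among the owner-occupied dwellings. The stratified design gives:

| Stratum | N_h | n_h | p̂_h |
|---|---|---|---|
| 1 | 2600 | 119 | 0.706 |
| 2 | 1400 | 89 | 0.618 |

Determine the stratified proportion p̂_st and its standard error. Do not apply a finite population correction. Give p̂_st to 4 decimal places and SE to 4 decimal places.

p̂_st ≈ 0.6752, SE ≈ 0.0327

N = 4000; stratum weights W_h = N_h/N.
p̂_st = Σ W_h p̂_h = (2600·0.706 + 1400·0.618)/4000 = 0.67520
V̂(p̂_st) = Σ W_h² p̂_h(1−p̂_h)/(n_h−1):
  stratum 1: (2600/4000)²·0.706·0.294/118 = 0.000743185
  stratum 2: (1400/4000)²·0.618·0.382/88 = 0.000328629
V̂(p̂_st) = 0.00107181; SE = √V̂ = 0.0327386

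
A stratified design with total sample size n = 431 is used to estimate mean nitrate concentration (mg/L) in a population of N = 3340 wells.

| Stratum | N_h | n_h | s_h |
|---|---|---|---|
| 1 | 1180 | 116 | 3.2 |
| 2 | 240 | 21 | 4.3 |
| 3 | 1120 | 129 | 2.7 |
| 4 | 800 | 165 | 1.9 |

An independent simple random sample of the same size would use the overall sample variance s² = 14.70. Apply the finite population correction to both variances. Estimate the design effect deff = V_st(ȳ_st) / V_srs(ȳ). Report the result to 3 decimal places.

deff ≈ 0.697

V̂(ȳ_st) = Σ W_h² (1 − n_h/N_h) s_h²/n_h, with W_h = N_h/N and N = 3340:
  stratum 1: (1180/3340)²·(1 − 116/1180)·3.2²/116 = 0.00993511
  stratum 2: (240/3340)²·(1 − 21/240)·4.3²/21 = 0.00414839
  stratum 3: (1120/3340)²·(1 − 129/1120)·2.7²/129 = 0.00562259
  stratum 4: (800/3340)²·(1 − 165/800)·1.9²/165 = 0.000996309
V_st = 0.0207024
V_srs = (1 − 431/3340)·14.70/431 = 0.0297055
deff = V_st / V_srs = 0.0207024/0.0297055 = 0.6969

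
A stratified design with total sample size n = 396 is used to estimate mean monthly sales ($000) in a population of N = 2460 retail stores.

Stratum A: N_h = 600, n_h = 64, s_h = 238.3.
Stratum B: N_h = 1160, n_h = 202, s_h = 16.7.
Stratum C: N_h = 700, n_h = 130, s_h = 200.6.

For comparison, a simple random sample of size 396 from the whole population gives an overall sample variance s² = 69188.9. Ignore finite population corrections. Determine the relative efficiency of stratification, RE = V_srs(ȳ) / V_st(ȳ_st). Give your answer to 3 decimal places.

RE ≈ 2.236

V̂(ȳ_st) = Σ W_h² s_h²/n_h, with W_h = N_h/N and N = 2460:
  stratum A: (600/2460)²·238.3²/64 = 52.7838
  stratum B: (1160/2460)²·16.7²/202 = 0.306992
  stratum C: (700/2460)²·200.6²/130 = 25.0637
V_st = 78.1544
V_srs = s²/n = 69188.9/396 = 174.719
Relative efficiency = V_srs / V_st = 174.719/78.1544 = 2.2356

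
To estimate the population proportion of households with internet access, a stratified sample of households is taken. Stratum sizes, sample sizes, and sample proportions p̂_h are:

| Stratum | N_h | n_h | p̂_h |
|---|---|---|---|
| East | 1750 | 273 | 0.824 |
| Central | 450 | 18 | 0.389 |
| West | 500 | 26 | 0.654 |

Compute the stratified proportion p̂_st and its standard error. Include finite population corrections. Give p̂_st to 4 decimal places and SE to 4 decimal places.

p̂_st ≈ 0.7200, SE ≈ 0.0293

N = 2700; stratum weights W_h = N_h/N.
p̂_st = Σ W_h p̂_h = (1750·0.824 + 450·0.389 + 500·0.654)/2700 = 0.72002
V̂(p̂_st) = Σ W_h² (1 − n_h/N_h) p̂_h(1−p̂_h)/(n_h−1):
  stratum East: (1750/2700)²·(1 − 273/1750)·0.824·0.176/272 = 0.000189044
  stratum Central: (450/2700)²·(1 − 18/450)·0.389·0.611/17 = 0.00037283
  stratum West: (500/2700)²·(1 − 26/500)·0.654·0.346/25 = 0.000294262
V̂(p̂_st) = 0.000856136; SE = √V̂ = 0.0292598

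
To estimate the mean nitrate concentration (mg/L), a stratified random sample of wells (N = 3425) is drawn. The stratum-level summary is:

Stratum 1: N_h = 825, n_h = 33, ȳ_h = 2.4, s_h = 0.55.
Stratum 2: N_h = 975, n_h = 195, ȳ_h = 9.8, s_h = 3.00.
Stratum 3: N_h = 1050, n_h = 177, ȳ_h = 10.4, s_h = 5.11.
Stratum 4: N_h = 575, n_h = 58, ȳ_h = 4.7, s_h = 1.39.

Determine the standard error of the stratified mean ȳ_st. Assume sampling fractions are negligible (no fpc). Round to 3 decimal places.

V̂(ȳ_st) = Σ W_h² s_h²/n_h, with W_h = N_h/N and N = 3425:
  stratum 1: (825/3425)²·0.55²/33 = 0.000531861
  stratum 2: (975/3425)²·3.00²/195 = 0.00374021
  stratum 3: (1050/3425)²·5.11²/177 = 0.0138652
  stratum 4: (575/3425)²·1.39²/58 = 0.000938893
V̂(ȳ_st) = 0.0190762
SE(ȳ_st) = √0.0190762 = 0.138116

SE(ȳ_st) ≈ 0.138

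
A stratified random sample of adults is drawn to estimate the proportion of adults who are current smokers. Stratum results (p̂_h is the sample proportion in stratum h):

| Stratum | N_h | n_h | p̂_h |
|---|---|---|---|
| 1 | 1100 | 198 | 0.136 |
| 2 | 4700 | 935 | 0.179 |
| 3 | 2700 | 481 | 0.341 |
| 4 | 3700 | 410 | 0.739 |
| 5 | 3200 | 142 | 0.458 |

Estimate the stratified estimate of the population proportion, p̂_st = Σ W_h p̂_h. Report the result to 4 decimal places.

p̂_st ≈ 0.3969

N = 15400; stratum weights W_h = N_h/N.
p̂_st = Σ W_h p̂_h = (1100·0.136 + 4700·0.179 + 2700·0.341 + 3700·0.739 + 3200·0.458)/15400 = 0.39685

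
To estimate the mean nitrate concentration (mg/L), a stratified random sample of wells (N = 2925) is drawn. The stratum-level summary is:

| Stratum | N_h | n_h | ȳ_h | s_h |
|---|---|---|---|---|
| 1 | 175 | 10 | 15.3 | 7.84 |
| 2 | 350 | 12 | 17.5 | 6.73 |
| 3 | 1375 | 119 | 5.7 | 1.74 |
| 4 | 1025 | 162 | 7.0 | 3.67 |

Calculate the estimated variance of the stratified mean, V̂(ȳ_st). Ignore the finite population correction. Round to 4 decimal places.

V̂(ȳ_st) ≈ 0.0919

V̂(ȳ_st) = Σ W_h² s_h²/n_h, with W_h = N_h/N and N = 2925:
  stratum 1: (175/2925)²·7.84²/10 = 0.0220017
  stratum 2: (350/2925)²·6.73²/12 = 0.0540422
  stratum 3: (1375/2925)²·1.74²/119 = 0.00562219
  stratum 4: (1025/2925)²·3.67²/162 = 0.0102097
V̂(ȳ_st) = 0.0918758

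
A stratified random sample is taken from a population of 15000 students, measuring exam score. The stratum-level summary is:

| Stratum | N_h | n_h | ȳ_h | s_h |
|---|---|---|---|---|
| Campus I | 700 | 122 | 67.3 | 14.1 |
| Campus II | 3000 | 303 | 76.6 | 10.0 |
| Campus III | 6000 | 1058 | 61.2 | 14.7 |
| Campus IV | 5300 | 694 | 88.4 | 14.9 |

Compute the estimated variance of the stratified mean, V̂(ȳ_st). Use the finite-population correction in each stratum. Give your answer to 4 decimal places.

V̂(ȳ_st) = Σ W_h² (1 − n_h/N_h) s_h²/n_h, with W_h = N_h/N and N = 15000:
  stratum Campus I: (700/15000)²·(1 − 122/700)·14.1²/122 = 0.00293037
  stratum Campus II: (3000/15000)²·(1 − 303/3000)·10.0²/303 = 0.011868
  stratum Campus III: (6000/15000)²·(1 − 1058/6000)·14.7²/1058 = 0.0269166
  stratum Campus IV: (5300/15000)²·(1 − 694/5300)·14.9²/694 = 0.0347081
V̂(ȳ_st) = 0.076423

V̂(ȳ_st) ≈ 0.0764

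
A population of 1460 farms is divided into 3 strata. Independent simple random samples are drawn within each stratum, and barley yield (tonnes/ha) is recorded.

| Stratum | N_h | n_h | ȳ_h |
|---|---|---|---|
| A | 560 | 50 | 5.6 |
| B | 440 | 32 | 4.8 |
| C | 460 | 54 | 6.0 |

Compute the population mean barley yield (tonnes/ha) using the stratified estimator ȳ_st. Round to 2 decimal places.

ȳ_st ≈ 5.48

N = Σ N_h = 1460. Stratum weights W_h = N_h/N.
ȳ_st = (560·5.6 + 440·4.8 + 460·6.0) / 1460 = 5.4849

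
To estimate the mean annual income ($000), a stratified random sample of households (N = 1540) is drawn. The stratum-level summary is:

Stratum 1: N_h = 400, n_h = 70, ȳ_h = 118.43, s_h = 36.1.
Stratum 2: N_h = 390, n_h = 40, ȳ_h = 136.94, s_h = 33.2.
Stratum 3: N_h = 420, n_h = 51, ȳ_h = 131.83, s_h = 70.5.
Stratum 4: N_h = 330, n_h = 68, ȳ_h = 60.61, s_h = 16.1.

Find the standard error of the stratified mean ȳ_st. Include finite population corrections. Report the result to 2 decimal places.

V̂(ȳ_st) = Σ W_h² (1 − n_h/N_h) s_h²/n_h, with W_h = N_h/N and N = 1540:
  stratum 1: (400/1540)²·(1 − 70/400)·36.1²/70 = 1.03621
  stratum 2: (390/1540)²·(1 − 40/390)·33.2²/40 = 1.58602
  stratum 3: (420/1540)²·(1 − 51/420)·70.5²/51 = 6.36858
  stratum 4: (330/1540)²·(1 − 68/330)·16.1²/68 = 0.138969
V̂(ȳ_st) = 9.12977
SE(ȳ_st) = √9.12977 = 3.02155

SE(ȳ_st) ≈ 3.02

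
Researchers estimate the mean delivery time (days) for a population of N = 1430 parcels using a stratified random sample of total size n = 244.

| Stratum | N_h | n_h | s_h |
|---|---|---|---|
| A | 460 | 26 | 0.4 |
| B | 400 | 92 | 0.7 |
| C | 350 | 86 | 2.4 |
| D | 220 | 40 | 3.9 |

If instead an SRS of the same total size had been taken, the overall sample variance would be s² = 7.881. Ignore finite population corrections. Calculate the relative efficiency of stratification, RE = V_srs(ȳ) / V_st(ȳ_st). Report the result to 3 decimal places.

V̂(ȳ_st) = Σ W_h² s_h²/n_h, with W_h = N_h/N and N = 1430:
  stratum A: (460/1430)²·0.4²/26 = 0.000636781
  stratum B: (400/1430)²·0.7²/92 = 0.000416731
  stratum C: (350/1430)²·2.4²/86 = 0.00401225
  stratum D: (220/1430)²·3.9²/40 = 0.009
V_st = 0.0140658
V_srs = s²/n = 7.881/244 = 0.0322992
Relative efficiency = V_srs / V_st = 0.0322992/0.0140658 = 2.2963

RE ≈ 2.296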